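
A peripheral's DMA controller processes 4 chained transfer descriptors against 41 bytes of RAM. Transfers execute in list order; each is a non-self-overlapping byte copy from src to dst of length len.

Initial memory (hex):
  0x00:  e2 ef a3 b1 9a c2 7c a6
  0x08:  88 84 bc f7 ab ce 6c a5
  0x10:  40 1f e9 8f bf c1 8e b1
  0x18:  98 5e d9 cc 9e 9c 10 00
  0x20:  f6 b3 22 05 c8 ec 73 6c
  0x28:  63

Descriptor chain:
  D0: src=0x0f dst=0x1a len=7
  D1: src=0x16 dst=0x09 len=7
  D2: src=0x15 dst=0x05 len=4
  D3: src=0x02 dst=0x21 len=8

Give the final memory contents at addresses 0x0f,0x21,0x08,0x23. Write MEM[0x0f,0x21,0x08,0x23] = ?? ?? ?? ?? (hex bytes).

  after D0: wrote 7B at 0x1a = a5401fe98fbfc1
  after D1: wrote 7B at 0x09 = 8eb1985ea5401f
  after D2: wrote 4B at 0x05 = c18eb198
  after D3: wrote 8B at 0x21 = a3b19ac18eb1988e
query mem[0x0f]=0x1f, mem[0x21]=0xa3, mem[0x08]=0x98, mem[0x23]=0x9a

MEM[0x0f,0x21,0x08,0x23] = 1f a3 98 9a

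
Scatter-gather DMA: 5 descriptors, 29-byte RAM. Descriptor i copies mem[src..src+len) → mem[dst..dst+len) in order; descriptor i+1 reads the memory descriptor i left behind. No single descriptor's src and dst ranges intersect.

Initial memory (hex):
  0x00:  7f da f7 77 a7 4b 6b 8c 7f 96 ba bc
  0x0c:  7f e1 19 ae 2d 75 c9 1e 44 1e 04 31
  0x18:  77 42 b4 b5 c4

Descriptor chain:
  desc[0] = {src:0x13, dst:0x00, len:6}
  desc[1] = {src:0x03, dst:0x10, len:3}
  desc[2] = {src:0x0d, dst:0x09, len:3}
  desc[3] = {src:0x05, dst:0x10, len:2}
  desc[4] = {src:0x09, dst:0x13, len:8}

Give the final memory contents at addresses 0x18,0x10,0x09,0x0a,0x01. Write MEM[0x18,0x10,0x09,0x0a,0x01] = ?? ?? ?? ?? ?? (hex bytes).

#0 dst[0x00+6] := {0x1e,0x44,0x1e,0x04,0x31,0x77}
#1 dst[0x10+3] := {0x04,0x31,0x77}
#2 dst[0x09+3] := {0xe1,0x19,0xae}
#3 dst[0x10+2] := {0x77,0x6b}
#4 dst[0x13+8] := {0xe1,0x19,0xae,0x7f,0xe1,0x19,0xae,0x77}
query mem[0x18]=0x19, mem[0x10]=0x77, mem[0x09]=0xe1, mem[0x0a]=0x19, mem[0x01]=0x44

MEM[0x18,0x10,0x09,0x0a,0x01] = 19 77 e1 19 44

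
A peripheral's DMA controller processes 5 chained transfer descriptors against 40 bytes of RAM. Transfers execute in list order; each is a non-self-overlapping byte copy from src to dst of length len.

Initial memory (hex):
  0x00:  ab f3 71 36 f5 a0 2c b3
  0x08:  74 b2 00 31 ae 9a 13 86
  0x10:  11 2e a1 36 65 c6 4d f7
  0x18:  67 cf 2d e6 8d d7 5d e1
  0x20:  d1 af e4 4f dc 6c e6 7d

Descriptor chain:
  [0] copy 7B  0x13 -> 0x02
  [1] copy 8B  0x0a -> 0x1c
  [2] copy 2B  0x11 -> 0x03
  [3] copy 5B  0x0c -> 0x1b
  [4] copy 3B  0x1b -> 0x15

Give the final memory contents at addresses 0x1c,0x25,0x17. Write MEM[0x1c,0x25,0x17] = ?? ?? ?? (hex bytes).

MEM[0x1c,0x25,0x17] = 9a 6c 13

[0] 0x13->0x02 len=7 : 36 65 c6 4d f7 67 cf
[1] 0x0a->0x1c len=8 : 00 31 ae 9a 13 86 11 2e
[2] 0x11->0x03 len=2 : 2e a1
[3] 0x0c->0x1b len=5 : ae 9a 13 86 11
[4] 0x1b->0x15 len=3 : ae 9a 13
query mem[0x1c]=0x9a, mem[0x25]=0x6c, mem[0x17]=0x13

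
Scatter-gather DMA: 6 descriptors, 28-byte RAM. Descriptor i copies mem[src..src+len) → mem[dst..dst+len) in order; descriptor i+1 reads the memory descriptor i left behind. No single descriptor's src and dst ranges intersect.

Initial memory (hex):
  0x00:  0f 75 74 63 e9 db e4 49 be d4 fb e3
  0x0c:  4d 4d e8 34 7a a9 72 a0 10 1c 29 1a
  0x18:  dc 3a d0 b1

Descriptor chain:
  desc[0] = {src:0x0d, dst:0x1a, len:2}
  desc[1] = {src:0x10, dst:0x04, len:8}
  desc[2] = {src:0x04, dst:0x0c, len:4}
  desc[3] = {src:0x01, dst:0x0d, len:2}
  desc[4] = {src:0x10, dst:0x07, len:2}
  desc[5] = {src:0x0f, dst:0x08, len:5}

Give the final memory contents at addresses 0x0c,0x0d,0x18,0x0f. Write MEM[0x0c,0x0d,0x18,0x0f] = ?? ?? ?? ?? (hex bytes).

D0: mem[0x1a..0x1b] <- [4d e8]
D1: mem[0x04..0x0b] <- [7a a9 72 a0 10 1c 29 1a]
D2: mem[0x0c..0x0f] <- [7a a9 72 a0]
D3: mem[0x0d..0x0e] <- [75 74]
D4: mem[0x07..0x08] <- [7a a9]
D5: mem[0x08..0x0c] <- [a0 7a a9 72 a0]
query mem[0x0c]=0xa0, mem[0x0d]=0x75, mem[0x18]=0xdc, mem[0x0f]=0xa0

MEM[0x0c,0x0d,0x18,0x0f] = a0 75 dc a0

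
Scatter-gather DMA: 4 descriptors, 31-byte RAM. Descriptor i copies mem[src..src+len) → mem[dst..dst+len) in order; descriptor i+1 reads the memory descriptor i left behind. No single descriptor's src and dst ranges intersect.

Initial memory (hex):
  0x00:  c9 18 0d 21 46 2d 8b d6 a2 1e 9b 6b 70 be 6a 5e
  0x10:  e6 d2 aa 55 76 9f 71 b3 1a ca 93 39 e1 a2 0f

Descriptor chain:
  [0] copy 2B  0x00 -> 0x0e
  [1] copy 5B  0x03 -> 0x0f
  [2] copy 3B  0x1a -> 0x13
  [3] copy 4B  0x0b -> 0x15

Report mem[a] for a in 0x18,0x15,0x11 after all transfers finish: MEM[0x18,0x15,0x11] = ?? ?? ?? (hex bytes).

#0 dst[0x0e+2] := {0xc9,0x18}
#1 dst[0x0f+5] := {0x21,0x46,0x2d,0x8b,0xd6}
#2 dst[0x13+3] := {0x93,0x39,0xe1}
#3 dst[0x15+4] := {0x6b,0x70,0xbe,0xc9}
query mem[0x18]=0xc9, mem[0x15]=0x6b, mem[0x11]=0x2d

MEM[0x18,0x15,0x11] = c9 6b 2d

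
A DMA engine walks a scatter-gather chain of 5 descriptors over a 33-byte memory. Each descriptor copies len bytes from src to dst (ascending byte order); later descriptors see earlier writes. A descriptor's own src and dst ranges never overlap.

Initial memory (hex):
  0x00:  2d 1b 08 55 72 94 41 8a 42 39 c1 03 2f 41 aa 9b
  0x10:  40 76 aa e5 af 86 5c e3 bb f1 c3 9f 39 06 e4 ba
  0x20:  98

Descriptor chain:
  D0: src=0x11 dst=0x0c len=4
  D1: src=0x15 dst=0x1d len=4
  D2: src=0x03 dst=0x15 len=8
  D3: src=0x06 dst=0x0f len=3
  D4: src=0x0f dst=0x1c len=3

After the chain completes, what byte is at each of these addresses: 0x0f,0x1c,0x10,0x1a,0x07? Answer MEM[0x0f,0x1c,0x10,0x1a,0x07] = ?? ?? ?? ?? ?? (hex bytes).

MEM[0x0f,0x1c,0x10,0x1a,0x07] = 41 41 8a 42 8a

  after D0: wrote 4B at 0x0c = 76aae5af
  after D1: wrote 4B at 0x1d = 865ce3bb
  after D2: wrote 8B at 0x15 = 557294418a4239c1
  after D3: wrote 3B at 0x0f = 418a42
  after D4: wrote 3B at 0x1c = 418a42
query mem[0x0f]=0x41, mem[0x1c]=0x41, mem[0x10]=0x8a, mem[0x1a]=0x42, mem[0x07]=0x8a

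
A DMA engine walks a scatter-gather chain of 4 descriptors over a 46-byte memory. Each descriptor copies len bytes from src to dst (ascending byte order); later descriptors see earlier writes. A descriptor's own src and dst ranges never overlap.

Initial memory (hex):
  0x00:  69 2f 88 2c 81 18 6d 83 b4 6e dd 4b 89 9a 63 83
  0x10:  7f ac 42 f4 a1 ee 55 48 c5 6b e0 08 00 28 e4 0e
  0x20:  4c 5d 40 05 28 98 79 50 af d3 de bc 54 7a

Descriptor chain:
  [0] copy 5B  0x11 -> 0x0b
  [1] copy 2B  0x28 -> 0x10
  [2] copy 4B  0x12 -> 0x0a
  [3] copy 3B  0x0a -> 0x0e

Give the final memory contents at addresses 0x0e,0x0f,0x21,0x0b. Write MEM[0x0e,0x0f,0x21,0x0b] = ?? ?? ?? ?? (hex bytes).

MEM[0x0e,0x0f,0x21,0x0b] = 42 f4 5d f4

#0 dst[0x0b+5] := {0xac,0x42,0xf4,0xa1,0xee}
#1 dst[0x10+2] := {0xaf,0xd3}
#2 dst[0x0a+4] := {0x42,0xf4,0xa1,0xee}
#3 dst[0x0e+3] := {0x42,0xf4,0xa1}
query mem[0x0e]=0x42, mem[0x0f]=0xf4, mem[0x21]=0x5d, mem[0x0b]=0xf4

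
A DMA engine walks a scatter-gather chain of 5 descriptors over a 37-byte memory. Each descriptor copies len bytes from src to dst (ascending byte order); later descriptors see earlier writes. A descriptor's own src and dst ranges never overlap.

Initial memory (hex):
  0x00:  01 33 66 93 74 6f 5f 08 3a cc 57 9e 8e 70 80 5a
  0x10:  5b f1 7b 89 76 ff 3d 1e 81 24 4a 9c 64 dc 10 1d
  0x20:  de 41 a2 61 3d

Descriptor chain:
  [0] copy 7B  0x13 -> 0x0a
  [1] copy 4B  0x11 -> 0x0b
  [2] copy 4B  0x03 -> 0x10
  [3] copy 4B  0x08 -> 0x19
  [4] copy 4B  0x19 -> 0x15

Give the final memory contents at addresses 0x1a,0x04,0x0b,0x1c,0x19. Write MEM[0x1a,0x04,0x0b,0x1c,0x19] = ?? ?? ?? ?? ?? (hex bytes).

D0: mem[0x0a..0x10] <- [89 76 ff 3d 1e 81 24]
D1: mem[0x0b..0x0e] <- [f1 7b 89 76]
D2: mem[0x10..0x13] <- [93 74 6f 5f]
D3: mem[0x19..0x1c] <- [3a cc 89 f1]
D4: mem[0x15..0x18] <- [3a cc 89 f1]
query mem[0x1a]=0xcc, mem[0x04]=0x74, mem[0x0b]=0xf1, mem[0x1c]=0xf1, mem[0x19]=0x3a

MEM[0x1a,0x04,0x0b,0x1c,0x19] = cc 74 f1 f1 3a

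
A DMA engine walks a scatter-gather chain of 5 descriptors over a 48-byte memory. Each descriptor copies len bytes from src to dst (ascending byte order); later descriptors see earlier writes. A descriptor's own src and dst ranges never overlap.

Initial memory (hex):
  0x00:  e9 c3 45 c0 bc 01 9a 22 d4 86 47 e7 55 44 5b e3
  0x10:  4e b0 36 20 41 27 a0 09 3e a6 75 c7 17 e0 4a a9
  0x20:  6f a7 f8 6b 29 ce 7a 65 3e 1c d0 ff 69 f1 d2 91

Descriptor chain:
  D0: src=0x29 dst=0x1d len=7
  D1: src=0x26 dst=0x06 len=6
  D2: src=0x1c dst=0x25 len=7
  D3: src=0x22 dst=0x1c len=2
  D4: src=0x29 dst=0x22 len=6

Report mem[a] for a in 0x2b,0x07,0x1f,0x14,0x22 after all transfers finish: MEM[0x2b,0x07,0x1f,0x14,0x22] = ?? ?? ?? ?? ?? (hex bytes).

MEM[0x2b,0x07,0x1f,0x14,0x22] = d2 65 ff 41 69

#0 dst[0x1d+7] := {0x1c,0xd0,0xff,0x69,0xf1,0xd2,0x91}
#1 dst[0x06+6] := {0x7a,0x65,0x3e,0x1c,0xd0,0xff}
#2 dst[0x25+7] := {0x17,0x1c,0xd0,0xff,0x69,0xf1,0xd2}
#3 dst[0x1c+2] := {0xd2,0x91}
#4 dst[0x22+6] := {0x69,0xf1,0xd2,0x69,0xf1,0xd2}
query mem[0x2b]=0xd2, mem[0x07]=0x65, mem[0x1f]=0xff, mem[0x14]=0x41, mem[0x22]=0x69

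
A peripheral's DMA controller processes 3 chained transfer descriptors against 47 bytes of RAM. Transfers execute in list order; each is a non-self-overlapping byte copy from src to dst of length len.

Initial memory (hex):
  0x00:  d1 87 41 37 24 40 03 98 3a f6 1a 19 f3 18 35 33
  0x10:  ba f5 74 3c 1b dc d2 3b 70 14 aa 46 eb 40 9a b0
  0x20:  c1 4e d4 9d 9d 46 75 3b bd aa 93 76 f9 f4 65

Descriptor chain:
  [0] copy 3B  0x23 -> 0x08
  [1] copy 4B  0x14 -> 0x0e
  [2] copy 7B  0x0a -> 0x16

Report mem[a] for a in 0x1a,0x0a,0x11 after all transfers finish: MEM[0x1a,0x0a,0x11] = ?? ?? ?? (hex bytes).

[0] 0x23->0x08 len=3 : 9d 9d 46
[1] 0x14->0x0e len=4 : 1b dc d2 3b
[2] 0x0a->0x16 len=7 : 46 19 f3 18 1b dc d2
query mem[0x1a]=0x1b, mem[0x0a]=0x46, mem[0x11]=0x3b

MEM[0x1a,0x0a,0x11] = 1b 46 3b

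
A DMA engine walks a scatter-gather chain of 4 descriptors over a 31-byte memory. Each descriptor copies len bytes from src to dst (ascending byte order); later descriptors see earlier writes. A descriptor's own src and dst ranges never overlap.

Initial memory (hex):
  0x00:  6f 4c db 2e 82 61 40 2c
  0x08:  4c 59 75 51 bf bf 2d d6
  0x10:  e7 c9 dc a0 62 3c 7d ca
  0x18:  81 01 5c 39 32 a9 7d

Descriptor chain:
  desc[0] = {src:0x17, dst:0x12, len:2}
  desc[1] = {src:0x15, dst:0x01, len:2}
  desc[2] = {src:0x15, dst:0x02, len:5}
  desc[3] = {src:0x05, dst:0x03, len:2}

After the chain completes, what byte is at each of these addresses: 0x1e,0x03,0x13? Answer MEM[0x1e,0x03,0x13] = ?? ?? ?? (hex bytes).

MEM[0x1e,0x03,0x13] = 7d 81 81

D0: mem[0x12..0x13] <- [ca 81]
D1: mem[0x01..0x02] <- [3c 7d]
D2: mem[0x02..0x06] <- [3c 7d ca 81 01]
D3: mem[0x03..0x04] <- [81 01]
query mem[0x1e]=0x7d, mem[0x03]=0x81, mem[0x13]=0x81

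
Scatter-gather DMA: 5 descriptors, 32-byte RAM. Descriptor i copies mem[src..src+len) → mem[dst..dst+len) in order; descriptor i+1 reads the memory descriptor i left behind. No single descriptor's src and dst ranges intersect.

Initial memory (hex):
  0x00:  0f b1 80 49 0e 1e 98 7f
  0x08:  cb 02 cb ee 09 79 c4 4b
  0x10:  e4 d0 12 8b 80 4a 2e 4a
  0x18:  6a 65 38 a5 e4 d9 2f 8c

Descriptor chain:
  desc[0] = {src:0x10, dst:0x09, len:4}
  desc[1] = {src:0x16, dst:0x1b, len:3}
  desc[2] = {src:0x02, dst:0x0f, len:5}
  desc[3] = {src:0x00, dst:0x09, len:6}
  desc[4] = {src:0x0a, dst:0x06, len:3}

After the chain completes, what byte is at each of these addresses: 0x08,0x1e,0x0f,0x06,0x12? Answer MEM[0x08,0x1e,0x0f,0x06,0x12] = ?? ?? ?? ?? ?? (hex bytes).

MEM[0x08,0x1e,0x0f,0x06,0x12] = 49 2f 80 b1 1e

#0 dst[0x09+4] := {0xe4,0xd0,0x12,0x8b}
#1 dst[0x1b+3] := {0x2e,0x4a,0x6a}
#2 dst[0x0f+5] := {0x80,0x49,0x0e,0x1e,0x98}
#3 dst[0x09+6] := {0x0f,0xb1,0x80,0x49,0x0e,0x1e}
#4 dst[0x06+3] := {0xb1,0x80,0x49}
query mem[0x08]=0x49, mem[0x1e]=0x2f, mem[0x0f]=0x80, mem[0x06]=0xb1, mem[0x12]=0x1e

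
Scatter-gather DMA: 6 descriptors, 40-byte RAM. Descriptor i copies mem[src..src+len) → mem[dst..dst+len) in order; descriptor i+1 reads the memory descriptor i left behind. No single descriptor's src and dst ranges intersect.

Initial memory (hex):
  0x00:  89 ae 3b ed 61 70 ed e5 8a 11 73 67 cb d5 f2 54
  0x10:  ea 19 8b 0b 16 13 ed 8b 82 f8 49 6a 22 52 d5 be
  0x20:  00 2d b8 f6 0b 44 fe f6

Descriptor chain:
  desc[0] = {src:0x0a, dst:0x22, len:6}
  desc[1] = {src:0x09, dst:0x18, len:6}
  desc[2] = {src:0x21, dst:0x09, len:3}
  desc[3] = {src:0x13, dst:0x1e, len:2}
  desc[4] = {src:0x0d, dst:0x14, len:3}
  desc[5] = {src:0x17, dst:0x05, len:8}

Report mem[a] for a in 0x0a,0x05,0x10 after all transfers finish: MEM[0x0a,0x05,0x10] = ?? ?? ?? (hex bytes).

MEM[0x0a,0x05,0x10] = d5 8b ea

  after D0: wrote 6B at 0x22 = 7367cbd5f254
  after D1: wrote 6B at 0x18 = 117367cbd5f2
  after D2: wrote 3B at 0x09 = 2d7367
  after D3: wrote 2B at 0x1e = 0b16
  after D4: wrote 3B at 0x14 = d5f254
  after D5: wrote 8B at 0x05 = 8b117367cbd5f20b
query mem[0x0a]=0xd5, mem[0x05]=0x8b, mem[0x10]=0xea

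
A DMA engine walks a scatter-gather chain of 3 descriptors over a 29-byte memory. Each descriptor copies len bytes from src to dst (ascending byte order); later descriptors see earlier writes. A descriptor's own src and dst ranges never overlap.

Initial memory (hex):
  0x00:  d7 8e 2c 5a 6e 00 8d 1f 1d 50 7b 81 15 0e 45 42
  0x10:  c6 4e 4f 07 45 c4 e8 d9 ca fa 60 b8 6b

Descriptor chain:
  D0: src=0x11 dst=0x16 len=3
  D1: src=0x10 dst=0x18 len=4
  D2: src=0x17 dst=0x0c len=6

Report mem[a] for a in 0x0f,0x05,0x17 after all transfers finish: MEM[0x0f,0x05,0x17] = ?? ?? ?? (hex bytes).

MEM[0x0f,0x05,0x17] = 4f 00 4f

[0] 0x11->0x16 len=3 : 4e 4f 07
[1] 0x10->0x18 len=4 : c6 4e 4f 07
[2] 0x17->0x0c len=6 : 4f c6 4e 4f 07 6b
query mem[0x0f]=0x4f, mem[0x05]=0x00, mem[0x17]=0x4f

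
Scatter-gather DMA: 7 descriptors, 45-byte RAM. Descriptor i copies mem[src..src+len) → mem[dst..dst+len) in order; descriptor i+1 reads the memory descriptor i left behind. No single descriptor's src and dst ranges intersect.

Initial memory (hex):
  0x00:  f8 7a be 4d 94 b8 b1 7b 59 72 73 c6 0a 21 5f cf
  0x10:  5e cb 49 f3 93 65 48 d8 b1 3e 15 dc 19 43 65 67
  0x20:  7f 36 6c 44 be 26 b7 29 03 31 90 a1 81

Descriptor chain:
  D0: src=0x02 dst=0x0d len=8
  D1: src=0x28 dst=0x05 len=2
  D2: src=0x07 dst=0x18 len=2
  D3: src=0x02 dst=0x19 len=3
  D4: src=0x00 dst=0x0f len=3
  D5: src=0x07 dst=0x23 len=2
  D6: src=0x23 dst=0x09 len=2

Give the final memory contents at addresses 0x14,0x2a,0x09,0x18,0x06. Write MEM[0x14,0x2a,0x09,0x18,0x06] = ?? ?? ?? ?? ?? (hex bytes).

MEM[0x14,0x2a,0x09,0x18,0x06] = 72 90 7b 7b 31

[0] 0x02->0x0d len=8 : be 4d 94 b8 b1 7b 59 72
[1] 0x28->0x05 len=2 : 03 31
[2] 0x07->0x18 len=2 : 7b 59
[3] 0x02->0x19 len=3 : be 4d 94
[4] 0x00->0x0f len=3 : f8 7a be
[5] 0x07->0x23 len=2 : 7b 59
[6] 0x23->0x09 len=2 : 7b 59
query mem[0x14]=0x72, mem[0x2a]=0x90, mem[0x09]=0x7b, mem[0x18]=0x7b, mem[0x06]=0x31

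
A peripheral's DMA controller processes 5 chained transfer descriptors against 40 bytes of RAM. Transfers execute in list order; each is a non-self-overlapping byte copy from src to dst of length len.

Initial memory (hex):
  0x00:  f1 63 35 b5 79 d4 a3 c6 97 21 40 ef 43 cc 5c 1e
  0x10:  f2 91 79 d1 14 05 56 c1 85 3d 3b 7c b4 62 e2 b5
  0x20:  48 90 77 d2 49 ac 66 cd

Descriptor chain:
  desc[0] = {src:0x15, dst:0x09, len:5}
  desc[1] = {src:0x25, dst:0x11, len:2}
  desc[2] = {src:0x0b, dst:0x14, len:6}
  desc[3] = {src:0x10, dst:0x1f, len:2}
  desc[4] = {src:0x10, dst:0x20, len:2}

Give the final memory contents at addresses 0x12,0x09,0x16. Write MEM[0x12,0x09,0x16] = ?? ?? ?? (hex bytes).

MEM[0x12,0x09,0x16] = 66 05 3d

[0] 0x15->0x09 len=5 : 05 56 c1 85 3d
[1] 0x25->0x11 len=2 : ac 66
[2] 0x0b->0x14 len=6 : c1 85 3d 5c 1e f2
[3] 0x10->0x1f len=2 : f2 ac
[4] 0x10->0x20 len=2 : f2 ac
query mem[0x12]=0x66, mem[0x09]=0x05, mem[0x16]=0x3d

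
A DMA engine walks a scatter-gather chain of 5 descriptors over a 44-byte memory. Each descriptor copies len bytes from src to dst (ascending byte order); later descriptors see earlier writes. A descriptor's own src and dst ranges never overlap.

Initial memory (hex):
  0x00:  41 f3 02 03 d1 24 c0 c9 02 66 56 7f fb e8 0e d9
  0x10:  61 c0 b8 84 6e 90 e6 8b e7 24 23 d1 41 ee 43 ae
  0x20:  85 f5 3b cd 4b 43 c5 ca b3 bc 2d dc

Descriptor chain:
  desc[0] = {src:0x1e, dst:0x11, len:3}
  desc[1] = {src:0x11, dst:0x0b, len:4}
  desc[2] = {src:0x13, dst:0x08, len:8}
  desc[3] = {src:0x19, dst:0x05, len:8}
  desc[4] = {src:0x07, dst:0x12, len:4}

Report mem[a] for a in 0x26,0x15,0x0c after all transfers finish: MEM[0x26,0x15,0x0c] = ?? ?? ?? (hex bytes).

MEM[0x26,0x15,0x0c] = c5 43 85

D0: mem[0x11..0x13] <- [43 ae 85]
D1: mem[0x0b..0x0e] <- [43 ae 85 6e]
D2: mem[0x08..0x0f] <- [85 6e 90 e6 8b e7 24 23]
D3: mem[0x05..0x0c] <- [24 23 d1 41 ee 43 ae 85]
D4: mem[0x12..0x15] <- [d1 41 ee 43]
query mem[0x26]=0xc5, mem[0x15]=0x43, mem[0x0c]=0x85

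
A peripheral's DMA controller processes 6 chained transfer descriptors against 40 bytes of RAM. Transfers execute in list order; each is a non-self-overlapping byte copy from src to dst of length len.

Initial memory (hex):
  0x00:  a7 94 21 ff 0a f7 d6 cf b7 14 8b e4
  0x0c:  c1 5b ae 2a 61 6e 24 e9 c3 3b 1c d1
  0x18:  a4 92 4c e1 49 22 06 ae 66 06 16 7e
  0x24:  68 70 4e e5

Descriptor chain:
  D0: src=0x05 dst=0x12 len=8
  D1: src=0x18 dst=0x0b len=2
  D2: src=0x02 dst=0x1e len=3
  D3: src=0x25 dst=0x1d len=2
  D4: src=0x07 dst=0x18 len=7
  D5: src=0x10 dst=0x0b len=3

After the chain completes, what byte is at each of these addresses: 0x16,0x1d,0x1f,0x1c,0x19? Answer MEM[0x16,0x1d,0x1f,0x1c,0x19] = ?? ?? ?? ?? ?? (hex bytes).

  after D0: wrote 8B at 0x12 = f7d6cfb7148be4c1
  after D1: wrote 2B at 0x0b = e4c1
  after D2: wrote 3B at 0x1e = 21ff0a
  after D3: wrote 2B at 0x1d = 704e
  after D4: wrote 7B at 0x18 = cfb7148be4c15b
  after D5: wrote 3B at 0x0b = 616ef7
query mem[0x16]=0x14, mem[0x1d]=0xc1, mem[0x1f]=0xff, mem[0x1c]=0xe4, mem[0x19]=0xb7

MEM[0x16,0x1d,0x1f,0x1c,0x19] = 14 c1 ff e4 b7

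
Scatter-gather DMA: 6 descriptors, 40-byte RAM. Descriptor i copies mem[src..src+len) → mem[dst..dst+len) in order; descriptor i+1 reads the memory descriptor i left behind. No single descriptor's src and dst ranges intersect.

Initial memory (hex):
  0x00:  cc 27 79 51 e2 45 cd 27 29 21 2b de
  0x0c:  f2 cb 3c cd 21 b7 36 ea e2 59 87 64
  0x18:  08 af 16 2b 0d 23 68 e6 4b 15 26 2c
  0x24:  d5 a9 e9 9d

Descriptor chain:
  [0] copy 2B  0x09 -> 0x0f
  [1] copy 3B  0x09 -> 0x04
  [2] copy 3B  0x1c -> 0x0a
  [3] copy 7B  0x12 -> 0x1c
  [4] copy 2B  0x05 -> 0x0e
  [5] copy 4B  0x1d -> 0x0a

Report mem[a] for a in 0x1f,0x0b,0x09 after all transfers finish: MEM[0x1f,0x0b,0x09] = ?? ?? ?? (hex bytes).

MEM[0x1f,0x0b,0x09] = 59 e2 21

[0] 0x09->0x0f len=2 : 21 2b
[1] 0x09->0x04 len=3 : 21 2b de
[2] 0x1c->0x0a len=3 : 0d 23 68
[3] 0x12->0x1c len=7 : 36 ea e2 59 87 64 08
[4] 0x05->0x0e len=2 : 2b de
[5] 0x1d->0x0a len=4 : ea e2 59 87
query mem[0x1f]=0x59, mem[0x0b]=0xe2, mem[0x09]=0x21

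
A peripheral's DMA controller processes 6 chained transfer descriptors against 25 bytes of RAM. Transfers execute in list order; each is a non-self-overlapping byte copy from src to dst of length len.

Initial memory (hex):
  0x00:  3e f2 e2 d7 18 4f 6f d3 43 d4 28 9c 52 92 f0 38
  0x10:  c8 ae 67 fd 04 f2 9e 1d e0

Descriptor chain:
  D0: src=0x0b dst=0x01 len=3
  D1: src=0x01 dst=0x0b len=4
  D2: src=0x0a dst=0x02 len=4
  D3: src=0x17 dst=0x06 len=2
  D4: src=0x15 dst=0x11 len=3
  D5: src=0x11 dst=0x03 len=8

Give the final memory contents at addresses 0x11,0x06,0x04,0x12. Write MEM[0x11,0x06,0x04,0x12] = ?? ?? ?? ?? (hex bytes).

  after D0: wrote 3B at 0x01 = 9c5292
  after D1: wrote 4B at 0x0b = 9c529218
  after D2: wrote 4B at 0x02 = 289c5292
  after D3: wrote 2B at 0x06 = 1de0
  after D4: wrote 3B at 0x11 = f29e1d
  after D5: wrote 8B at 0x03 = f29e1d04f29e1de0
query mem[0x11]=0xf2, mem[0x06]=0x04, mem[0x04]=0x9e, mem[0x12]=0x9e

MEM[0x11,0x06,0x04,0x12] = f2 04 9e 9e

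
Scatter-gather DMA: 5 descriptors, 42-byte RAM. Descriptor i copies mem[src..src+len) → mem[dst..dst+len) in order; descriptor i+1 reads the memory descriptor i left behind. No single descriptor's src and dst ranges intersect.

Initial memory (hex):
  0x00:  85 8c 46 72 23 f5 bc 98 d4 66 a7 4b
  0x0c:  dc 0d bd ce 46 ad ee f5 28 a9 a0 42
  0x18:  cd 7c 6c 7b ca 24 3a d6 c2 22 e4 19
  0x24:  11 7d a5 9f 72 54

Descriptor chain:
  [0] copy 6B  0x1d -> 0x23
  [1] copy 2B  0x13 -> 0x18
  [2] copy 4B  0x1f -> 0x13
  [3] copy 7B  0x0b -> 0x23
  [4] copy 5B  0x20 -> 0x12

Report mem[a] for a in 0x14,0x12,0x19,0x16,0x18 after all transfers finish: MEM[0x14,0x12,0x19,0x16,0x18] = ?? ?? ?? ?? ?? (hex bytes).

#0 dst[0x23+6] := {0x24,0x3a,0xd6,0xc2,0x22,0xe4}
#1 dst[0x18+2] := {0xf5,0x28}
#2 dst[0x13+4] := {0xd6,0xc2,0x22,0xe4}
#3 dst[0x23+7] := {0x4b,0xdc,0x0d,0xbd,0xce,0x46,0xad}
#4 dst[0x12+5] := {0xc2,0x22,0xe4,0x4b,0xdc}
query mem[0x14]=0xe4, mem[0x12]=0xc2, mem[0x19]=0x28, mem[0x16]=0xdc, mem[0x18]=0xf5

MEM[0x14,0x12,0x19,0x16,0x18] = e4 c2 28 dc f5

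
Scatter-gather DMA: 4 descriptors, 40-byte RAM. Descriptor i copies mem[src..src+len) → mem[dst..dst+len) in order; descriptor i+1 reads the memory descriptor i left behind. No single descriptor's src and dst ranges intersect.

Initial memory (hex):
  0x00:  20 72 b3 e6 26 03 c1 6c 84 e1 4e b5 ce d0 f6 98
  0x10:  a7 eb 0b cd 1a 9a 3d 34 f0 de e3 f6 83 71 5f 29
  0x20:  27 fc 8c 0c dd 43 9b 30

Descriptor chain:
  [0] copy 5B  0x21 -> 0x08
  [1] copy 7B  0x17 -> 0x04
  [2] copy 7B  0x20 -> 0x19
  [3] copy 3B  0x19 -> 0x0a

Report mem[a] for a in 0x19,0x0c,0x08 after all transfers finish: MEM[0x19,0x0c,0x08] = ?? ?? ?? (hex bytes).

MEM[0x19,0x0c,0x08] = 27 8c f6

D0: mem[0x08..0x0c] <- [fc 8c 0c dd 43]
D1: mem[0x04..0x0a] <- [34 f0 de e3 f6 83 71]
D2: mem[0x19..0x1f] <- [27 fc 8c 0c dd 43 9b]
D3: mem[0x0a..0x0c] <- [27 fc 8c]
query mem[0x19]=0x27, mem[0x0c]=0x8c, mem[0x08]=0xf6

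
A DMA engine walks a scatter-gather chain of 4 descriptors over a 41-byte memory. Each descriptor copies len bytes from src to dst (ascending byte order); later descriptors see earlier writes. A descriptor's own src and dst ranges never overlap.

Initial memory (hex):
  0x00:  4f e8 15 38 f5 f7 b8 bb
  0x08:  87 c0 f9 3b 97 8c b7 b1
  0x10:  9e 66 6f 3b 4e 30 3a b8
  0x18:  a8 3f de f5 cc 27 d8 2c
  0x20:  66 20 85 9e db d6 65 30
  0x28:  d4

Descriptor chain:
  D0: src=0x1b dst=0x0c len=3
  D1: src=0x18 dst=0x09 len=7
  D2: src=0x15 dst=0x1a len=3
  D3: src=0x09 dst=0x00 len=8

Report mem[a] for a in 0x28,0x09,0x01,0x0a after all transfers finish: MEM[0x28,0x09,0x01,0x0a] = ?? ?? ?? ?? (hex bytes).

MEM[0x28,0x09,0x01,0x0a] = d4 a8 3f 3f

#0 dst[0x0c+3] := {0xf5,0xcc,0x27}
#1 dst[0x09+7] := {0xa8,0x3f,0xde,0xf5,0xcc,0x27,0xd8}
#2 dst[0x1a+3] := {0x30,0x3a,0xb8}
#3 dst[0x00+8] := {0xa8,0x3f,0xde,0xf5,0xcc,0x27,0xd8,0x9e}
query mem[0x28]=0xd4, mem[0x09]=0xa8, mem[0x01]=0x3f, mem[0x0a]=0x3f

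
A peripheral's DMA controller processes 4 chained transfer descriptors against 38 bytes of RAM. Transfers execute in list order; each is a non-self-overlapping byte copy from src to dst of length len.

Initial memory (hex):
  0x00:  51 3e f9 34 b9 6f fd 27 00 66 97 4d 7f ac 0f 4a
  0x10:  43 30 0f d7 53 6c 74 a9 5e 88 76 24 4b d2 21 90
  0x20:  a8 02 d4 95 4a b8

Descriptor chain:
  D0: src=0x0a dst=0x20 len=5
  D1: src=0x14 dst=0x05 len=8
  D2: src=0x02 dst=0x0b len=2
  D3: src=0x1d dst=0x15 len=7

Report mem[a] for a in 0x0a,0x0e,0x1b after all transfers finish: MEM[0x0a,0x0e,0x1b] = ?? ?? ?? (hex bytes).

#0 dst[0x20+5] := {0x97,0x4d,0x7f,0xac,0x0f}
#1 dst[0x05+8] := {0x53,0x6c,0x74,0xa9,0x5e,0x88,0x76,0x24}
#2 dst[0x0b+2] := {0xf9,0x34}
#3 dst[0x15+7] := {0xd2,0x21,0x90,0x97,0x4d,0x7f,0xac}
query mem[0x0a]=0x88, mem[0x0e]=0x0f, mem[0x1b]=0xac

MEM[0x0a,0x0e,0x1b] = 88 0f ac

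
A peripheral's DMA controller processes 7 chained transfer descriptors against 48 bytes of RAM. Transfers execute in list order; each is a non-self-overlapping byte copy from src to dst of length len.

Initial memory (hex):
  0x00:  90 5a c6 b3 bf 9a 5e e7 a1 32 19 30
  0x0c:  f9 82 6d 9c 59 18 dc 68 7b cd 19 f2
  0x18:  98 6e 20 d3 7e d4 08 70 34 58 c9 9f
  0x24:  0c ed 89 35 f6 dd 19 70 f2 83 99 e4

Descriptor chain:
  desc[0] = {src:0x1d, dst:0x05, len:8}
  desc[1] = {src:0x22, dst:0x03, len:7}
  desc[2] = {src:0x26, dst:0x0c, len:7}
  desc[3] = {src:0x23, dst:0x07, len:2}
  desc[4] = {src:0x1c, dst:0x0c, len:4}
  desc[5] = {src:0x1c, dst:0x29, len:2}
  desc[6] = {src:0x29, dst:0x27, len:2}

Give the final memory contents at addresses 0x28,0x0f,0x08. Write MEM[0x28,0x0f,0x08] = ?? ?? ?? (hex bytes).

[0] 0x1d->0x05 len=8 : d4 08 70 34 58 c9 9f 0c
[1] 0x22->0x03 len=7 : c9 9f 0c ed 89 35 f6
[2] 0x26->0x0c len=7 : 89 35 f6 dd 19 70 f2
[3] 0x23->0x07 len=2 : 9f 0c
[4] 0x1c->0x0c len=4 : 7e d4 08 70
[5] 0x1c->0x29 len=2 : 7e d4
[6] 0x29->0x27 len=2 : 7e d4
query mem[0x28]=0xd4, mem[0x0f]=0x70, mem[0x08]=0x0c

MEM[0x28,0x0f,0x08] = d4 70 0c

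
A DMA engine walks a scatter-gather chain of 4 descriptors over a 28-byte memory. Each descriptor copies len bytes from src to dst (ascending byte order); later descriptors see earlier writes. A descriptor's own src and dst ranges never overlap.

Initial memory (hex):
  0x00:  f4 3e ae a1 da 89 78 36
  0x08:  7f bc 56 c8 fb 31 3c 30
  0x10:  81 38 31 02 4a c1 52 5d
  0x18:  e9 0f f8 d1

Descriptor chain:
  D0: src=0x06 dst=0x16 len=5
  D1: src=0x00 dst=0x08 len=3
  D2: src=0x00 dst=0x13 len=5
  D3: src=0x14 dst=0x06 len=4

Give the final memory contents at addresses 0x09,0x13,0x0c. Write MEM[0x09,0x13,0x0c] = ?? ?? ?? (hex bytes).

MEM[0x09,0x13,0x0c] = da f4 fb

#0 dst[0x16+5] := {0x78,0x36,0x7f,0xbc,0x56}
#1 dst[0x08+3] := {0xf4,0x3e,0xae}
#2 dst[0x13+5] := {0xf4,0x3e,0xae,0xa1,0xda}
#3 dst[0x06+4] := {0x3e,0xae,0xa1,0xda}
query mem[0x09]=0xda, mem[0x13]=0xf4, mem[0x0c]=0xfb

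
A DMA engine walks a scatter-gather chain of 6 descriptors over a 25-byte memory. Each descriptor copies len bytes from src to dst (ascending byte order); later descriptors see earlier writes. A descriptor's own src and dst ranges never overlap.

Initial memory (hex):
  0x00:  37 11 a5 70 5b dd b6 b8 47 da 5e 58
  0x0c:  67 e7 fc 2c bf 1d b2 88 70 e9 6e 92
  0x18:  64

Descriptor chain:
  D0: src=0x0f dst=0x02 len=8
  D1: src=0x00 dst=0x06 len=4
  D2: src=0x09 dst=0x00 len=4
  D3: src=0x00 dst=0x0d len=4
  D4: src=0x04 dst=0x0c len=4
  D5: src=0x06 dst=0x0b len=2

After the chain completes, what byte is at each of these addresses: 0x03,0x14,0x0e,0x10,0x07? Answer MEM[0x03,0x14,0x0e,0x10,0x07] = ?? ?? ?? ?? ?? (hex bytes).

[0] 0x0f->0x02 len=8 : 2c bf 1d b2 88 70 e9 6e
[1] 0x00->0x06 len=4 : 37 11 2c bf
[2] 0x09->0x00 len=4 : bf 5e 58 67
[3] 0x00->0x0d len=4 : bf 5e 58 67
[4] 0x04->0x0c len=4 : 1d b2 37 11
[5] 0x06->0x0b len=2 : 37 11
query mem[0x03]=0x67, mem[0x14]=0x70, mem[0x0e]=0x37, mem[0x10]=0x67, mem[0x07]=0x11

MEM[0x03,0x14,0x0e,0x10,0x07] = 67 70 37 67 11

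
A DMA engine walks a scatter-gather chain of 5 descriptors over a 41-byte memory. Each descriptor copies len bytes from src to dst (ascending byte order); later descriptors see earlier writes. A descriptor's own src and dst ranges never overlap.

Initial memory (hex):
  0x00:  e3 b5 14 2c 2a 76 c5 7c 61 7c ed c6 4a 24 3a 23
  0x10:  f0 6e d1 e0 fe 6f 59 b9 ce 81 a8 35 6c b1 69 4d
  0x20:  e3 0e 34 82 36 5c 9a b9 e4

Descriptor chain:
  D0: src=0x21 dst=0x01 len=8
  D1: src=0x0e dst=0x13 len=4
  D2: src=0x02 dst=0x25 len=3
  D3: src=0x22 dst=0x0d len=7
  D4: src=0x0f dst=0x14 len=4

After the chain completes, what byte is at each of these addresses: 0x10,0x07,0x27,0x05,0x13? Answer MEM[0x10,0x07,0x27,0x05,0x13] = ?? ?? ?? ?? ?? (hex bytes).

D0: mem[0x01..0x08] <- [0e 34 82 36 5c 9a b9 e4]
D1: mem[0x13..0x16] <- [3a 23 f0 6e]
D2: mem[0x25..0x27] <- [34 82 36]
D3: mem[0x0d..0x13] <- [34 82 36 34 82 36 e4]
D4: mem[0x14..0x17] <- [36 34 82 36]
query mem[0x10]=0x34, mem[0x07]=0xb9, mem[0x27]=0x36, mem[0x05]=0x5c, mem[0x13]=0xe4

MEM[0x10,0x07,0x27,0x05,0x13] = 34 b9 36 5c e4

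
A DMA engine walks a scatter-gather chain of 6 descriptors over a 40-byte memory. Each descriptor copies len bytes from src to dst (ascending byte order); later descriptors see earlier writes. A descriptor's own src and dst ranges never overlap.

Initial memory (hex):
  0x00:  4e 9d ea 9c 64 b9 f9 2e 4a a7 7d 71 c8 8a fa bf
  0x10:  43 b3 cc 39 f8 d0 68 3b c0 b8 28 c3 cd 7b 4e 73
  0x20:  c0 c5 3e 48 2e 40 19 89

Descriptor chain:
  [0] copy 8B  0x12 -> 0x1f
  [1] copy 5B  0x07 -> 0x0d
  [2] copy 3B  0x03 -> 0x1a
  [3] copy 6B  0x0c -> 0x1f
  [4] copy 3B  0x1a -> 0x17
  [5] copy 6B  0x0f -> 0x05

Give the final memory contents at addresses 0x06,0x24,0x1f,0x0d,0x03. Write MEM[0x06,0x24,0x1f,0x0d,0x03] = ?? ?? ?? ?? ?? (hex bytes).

D0: mem[0x1f..0x26] <- [cc 39 f8 d0 68 3b c0 b8]
D1: mem[0x0d..0x11] <- [2e 4a a7 7d 71]
D2: mem[0x1a..0x1c] <- [9c 64 b9]
D3: mem[0x1f..0x24] <- [c8 2e 4a a7 7d 71]
D4: mem[0x17..0x19] <- [9c 64 b9]
D5: mem[0x05..0x0a] <- [a7 7d 71 cc 39 f8]
query mem[0x06]=0x7d, mem[0x24]=0x71, mem[0x1f]=0xc8, mem[0x0d]=0x2e, mem[0x03]=0x9c

MEM[0x06,0x24,0x1f,0x0d,0x03] = 7d 71 c8 2e 9c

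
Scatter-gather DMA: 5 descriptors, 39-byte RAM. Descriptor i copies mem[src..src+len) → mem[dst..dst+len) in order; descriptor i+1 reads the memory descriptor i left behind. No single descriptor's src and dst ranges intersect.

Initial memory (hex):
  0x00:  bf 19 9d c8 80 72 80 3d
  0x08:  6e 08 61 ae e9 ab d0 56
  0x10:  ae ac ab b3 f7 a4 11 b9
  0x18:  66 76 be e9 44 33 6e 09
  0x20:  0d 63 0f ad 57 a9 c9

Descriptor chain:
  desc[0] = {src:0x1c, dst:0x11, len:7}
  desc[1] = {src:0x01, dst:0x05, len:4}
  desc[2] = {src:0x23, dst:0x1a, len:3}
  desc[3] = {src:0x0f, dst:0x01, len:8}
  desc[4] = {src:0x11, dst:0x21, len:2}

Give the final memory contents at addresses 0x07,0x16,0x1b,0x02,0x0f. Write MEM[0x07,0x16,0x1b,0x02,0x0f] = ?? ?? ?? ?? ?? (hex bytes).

D0: mem[0x11..0x17] <- [44 33 6e 09 0d 63 0f]
D1: mem[0x05..0x08] <- [19 9d c8 80]
D2: mem[0x1a..0x1c] <- [ad 57 a9]
D3: mem[0x01..0x08] <- [56 ae 44 33 6e 09 0d 63]
D4: mem[0x21..0x22] <- [44 33]
query mem[0x07]=0x0d, mem[0x16]=0x63, mem[0x1b]=0x57, mem[0x02]=0xae, mem[0x0f]=0x56

MEM[0x07,0x16,0x1b,0x02,0x0f] = 0d 63 57 ae 56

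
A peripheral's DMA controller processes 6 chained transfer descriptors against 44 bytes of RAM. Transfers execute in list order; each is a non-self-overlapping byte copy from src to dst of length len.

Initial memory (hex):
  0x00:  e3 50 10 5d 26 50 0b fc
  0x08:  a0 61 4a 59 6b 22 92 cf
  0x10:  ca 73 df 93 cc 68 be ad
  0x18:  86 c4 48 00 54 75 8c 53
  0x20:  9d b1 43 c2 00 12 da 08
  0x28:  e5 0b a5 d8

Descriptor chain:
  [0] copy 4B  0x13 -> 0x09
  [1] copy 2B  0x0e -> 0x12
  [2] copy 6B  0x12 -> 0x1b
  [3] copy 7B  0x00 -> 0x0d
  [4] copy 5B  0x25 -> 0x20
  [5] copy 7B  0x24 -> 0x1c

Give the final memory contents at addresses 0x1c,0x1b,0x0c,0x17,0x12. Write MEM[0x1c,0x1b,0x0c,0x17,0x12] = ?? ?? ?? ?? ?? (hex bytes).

  after D0: wrote 4B at 0x09 = 93cc68be
  after D1: wrote 2B at 0x12 = 92cf
  after D2: wrote 6B at 0x1b = 92cfcc68bead
  after D3: wrote 7B at 0x0d = e350105d26500b
  after D4: wrote 5B at 0x20 = 12da08e50b
  after D5: wrote 7B at 0x1c = 0b12da08e50ba5
query mem[0x1c]=0x0b, mem[0x1b]=0x92, mem[0x0c]=0xbe, mem[0x17]=0xad, mem[0x12]=0x50

MEM[0x1c,0x1b,0x0c,0x17,0x12] = 0b 92 be ad 50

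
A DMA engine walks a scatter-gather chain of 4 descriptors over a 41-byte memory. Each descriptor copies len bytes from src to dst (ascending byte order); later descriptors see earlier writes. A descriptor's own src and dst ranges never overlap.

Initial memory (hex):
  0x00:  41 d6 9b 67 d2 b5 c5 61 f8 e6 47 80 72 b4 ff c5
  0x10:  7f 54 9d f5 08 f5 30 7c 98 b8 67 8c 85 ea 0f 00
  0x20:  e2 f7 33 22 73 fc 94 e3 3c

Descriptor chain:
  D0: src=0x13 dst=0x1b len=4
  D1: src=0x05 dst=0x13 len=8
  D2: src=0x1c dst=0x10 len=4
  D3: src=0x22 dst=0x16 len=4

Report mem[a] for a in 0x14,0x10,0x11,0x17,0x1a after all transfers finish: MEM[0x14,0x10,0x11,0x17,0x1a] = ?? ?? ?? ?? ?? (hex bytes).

#0 dst[0x1b+4] := {0xf5,0x08,0xf5,0x30}
#1 dst[0x13+8] := {0xb5,0xc5,0x61,0xf8,0xe6,0x47,0x80,0x72}
#2 dst[0x10+4] := {0x08,0xf5,0x30,0x00}
#3 dst[0x16+4] := {0x33,0x22,0x73,0xfc}
query mem[0x14]=0xc5, mem[0x10]=0x08, mem[0x11]=0xf5, mem[0x17]=0x22, mem[0x1a]=0x72

MEM[0x14,0x10,0x11,0x17,0x1a] = c5 08 f5 22 72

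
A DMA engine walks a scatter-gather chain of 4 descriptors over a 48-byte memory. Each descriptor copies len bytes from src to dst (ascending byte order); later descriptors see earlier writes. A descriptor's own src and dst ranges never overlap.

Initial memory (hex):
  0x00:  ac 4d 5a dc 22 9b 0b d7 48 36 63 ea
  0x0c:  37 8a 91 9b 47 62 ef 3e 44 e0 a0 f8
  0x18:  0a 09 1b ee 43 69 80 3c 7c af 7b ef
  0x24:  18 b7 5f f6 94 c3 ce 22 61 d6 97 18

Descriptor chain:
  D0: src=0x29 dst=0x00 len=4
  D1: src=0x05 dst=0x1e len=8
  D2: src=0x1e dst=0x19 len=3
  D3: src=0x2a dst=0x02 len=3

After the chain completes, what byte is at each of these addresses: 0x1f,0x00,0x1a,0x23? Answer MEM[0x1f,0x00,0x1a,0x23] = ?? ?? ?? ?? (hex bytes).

#0 dst[0x00+4] := {0xc3,0xce,0x22,0x61}
#1 dst[0x1e+8] := {0x9b,0x0b,0xd7,0x48,0x36,0x63,0xea,0x37}
#2 dst[0x19+3] := {0x9b,0x0b,0xd7}
#3 dst[0x02+3] := {0xce,0x22,0x61}
query mem[0x1f]=0x0b, mem[0x00]=0xc3, mem[0x1a]=0x0b, mem[0x23]=0x63

MEM[0x1f,0x00,0x1a,0x23] = 0b c3 0b 63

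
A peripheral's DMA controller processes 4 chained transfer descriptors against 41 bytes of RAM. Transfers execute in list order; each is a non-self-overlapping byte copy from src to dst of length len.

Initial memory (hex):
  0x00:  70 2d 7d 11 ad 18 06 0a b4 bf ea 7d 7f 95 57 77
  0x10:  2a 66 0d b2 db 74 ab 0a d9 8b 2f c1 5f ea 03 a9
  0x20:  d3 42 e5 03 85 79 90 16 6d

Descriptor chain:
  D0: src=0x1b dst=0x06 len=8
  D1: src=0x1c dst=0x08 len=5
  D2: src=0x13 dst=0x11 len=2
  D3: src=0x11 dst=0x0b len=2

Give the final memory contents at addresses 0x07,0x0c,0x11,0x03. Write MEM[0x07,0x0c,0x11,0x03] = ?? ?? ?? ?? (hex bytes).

MEM[0x07,0x0c,0x11,0x03] = 5f db b2 11

[0] 0x1b->0x06 len=8 : c1 5f ea 03 a9 d3 42 e5
[1] 0x1c->0x08 len=5 : 5f ea 03 a9 d3
[2] 0x13->0x11 len=2 : b2 db
[3] 0x11->0x0b len=2 : b2 db
query mem[0x07]=0x5f, mem[0x0c]=0xdb, mem[0x11]=0xb2, mem[0x03]=0x11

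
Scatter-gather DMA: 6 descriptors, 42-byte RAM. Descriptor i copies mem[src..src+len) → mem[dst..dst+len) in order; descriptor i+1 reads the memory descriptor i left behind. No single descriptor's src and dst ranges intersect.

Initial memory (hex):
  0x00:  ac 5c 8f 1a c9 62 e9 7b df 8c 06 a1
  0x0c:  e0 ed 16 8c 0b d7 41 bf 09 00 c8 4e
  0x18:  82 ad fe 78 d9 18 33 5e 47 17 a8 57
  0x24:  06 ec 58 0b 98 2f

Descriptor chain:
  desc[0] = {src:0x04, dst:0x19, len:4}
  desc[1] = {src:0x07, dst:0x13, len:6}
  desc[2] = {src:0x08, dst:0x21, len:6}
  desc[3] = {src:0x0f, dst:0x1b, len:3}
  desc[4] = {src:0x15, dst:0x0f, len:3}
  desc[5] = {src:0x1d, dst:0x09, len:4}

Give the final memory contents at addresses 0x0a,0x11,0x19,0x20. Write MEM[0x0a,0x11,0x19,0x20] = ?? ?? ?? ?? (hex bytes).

[0] 0x04->0x19 len=4 : c9 62 e9 7b
[1] 0x07->0x13 len=6 : 7b df 8c 06 a1 e0
[2] 0x08->0x21 len=6 : df 8c 06 a1 e0 ed
[3] 0x0f->0x1b len=3 : 8c 0b d7
[4] 0x15->0x0f len=3 : 8c 06 a1
[5] 0x1d->0x09 len=4 : d7 33 5e 47
query mem[0x0a]=0x33, mem[0x11]=0xa1, mem[0x19]=0xc9, mem[0x20]=0x47

MEM[0x0a,0x11,0x19,0x20] = 33 a1 c9 47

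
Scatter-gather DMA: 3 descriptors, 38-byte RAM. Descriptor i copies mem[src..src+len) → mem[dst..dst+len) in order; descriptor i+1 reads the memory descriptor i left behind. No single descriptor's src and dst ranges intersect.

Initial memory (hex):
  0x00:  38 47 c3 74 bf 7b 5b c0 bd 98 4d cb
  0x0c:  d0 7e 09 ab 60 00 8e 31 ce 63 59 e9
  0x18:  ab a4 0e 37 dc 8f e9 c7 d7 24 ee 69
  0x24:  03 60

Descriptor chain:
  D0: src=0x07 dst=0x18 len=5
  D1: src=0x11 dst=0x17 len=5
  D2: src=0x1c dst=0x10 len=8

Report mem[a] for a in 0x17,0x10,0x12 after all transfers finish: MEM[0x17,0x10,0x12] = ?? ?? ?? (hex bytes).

D0: mem[0x18..0x1c] <- [c0 bd 98 4d cb]
D1: mem[0x17..0x1b] <- [00 8e 31 ce 63]
D2: mem[0x10..0x17] <- [cb 8f e9 c7 d7 24 ee 69]
query mem[0x17]=0x69, mem[0x10]=0xcb, mem[0x12]=0xe9

MEM[0x17,0x10,0x12] = 69 cb e9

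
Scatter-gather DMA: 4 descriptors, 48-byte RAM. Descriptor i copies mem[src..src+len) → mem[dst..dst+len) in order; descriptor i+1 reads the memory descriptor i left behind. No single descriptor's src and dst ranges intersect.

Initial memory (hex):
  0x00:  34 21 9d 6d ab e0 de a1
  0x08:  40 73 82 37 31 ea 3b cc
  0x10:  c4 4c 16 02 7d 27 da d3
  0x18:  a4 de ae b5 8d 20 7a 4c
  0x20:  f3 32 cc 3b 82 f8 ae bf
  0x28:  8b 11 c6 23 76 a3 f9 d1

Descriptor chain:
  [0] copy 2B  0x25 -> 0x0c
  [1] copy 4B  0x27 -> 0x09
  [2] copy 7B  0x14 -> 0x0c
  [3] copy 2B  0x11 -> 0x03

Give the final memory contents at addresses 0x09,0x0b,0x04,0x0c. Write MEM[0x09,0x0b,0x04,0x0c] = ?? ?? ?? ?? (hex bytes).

#0 dst[0x0c+2] := {0xf8,0xae}
#1 dst[0x09+4] := {0xbf,0x8b,0x11,0xc6}
#2 dst[0x0c+7] := {0x7d,0x27,0xda,0xd3,0xa4,0xde,0xae}
#3 dst[0x03+2] := {0xde,0xae}
query mem[0x09]=0xbf, mem[0x0b]=0x11, mem[0x04]=0xae, mem[0x0c]=0x7d

MEM[0x09,0x0b,0x04,0x0c] = bf 11 ae 7d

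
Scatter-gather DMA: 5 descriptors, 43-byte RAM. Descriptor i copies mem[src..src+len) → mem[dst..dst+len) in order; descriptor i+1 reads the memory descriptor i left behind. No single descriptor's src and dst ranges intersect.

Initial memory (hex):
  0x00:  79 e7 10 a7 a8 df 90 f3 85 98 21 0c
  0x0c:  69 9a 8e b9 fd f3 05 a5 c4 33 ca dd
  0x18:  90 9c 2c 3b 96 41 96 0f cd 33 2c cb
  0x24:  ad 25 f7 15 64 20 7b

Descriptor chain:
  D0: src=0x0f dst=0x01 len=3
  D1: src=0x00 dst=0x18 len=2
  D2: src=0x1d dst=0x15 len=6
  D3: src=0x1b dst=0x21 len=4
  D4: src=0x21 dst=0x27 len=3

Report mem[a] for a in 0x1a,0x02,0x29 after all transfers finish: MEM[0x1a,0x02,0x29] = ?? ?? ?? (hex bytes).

MEM[0x1a,0x02,0x29] = 2c fd 41

D0: mem[0x01..0x03] <- [b9 fd f3]
D1: mem[0x18..0x19] <- [79 b9]
D2: mem[0x15..0x1a] <- [41 96 0f cd 33 2c]
D3: mem[0x21..0x24] <- [3b 96 41 96]
D4: mem[0x27..0x29] <- [3b 96 41]
query mem[0x1a]=0x2c, mem[0x02]=0xfd, mem[0x29]=0x41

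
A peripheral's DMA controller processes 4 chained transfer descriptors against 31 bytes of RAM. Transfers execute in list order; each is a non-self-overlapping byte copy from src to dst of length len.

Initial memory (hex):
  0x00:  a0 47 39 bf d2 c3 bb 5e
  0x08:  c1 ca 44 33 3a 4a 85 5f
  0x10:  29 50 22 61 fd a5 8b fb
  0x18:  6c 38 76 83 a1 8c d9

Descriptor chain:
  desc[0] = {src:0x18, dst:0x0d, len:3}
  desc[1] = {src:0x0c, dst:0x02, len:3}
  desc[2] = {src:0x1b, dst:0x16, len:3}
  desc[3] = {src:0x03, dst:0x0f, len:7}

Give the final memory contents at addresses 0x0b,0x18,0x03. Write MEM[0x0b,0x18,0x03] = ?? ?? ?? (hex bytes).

[0] 0x18->0x0d len=3 : 6c 38 76
[1] 0x0c->0x02 len=3 : 3a 6c 38
[2] 0x1b->0x16 len=3 : 83 a1 8c
[3] 0x03->0x0f len=7 : 6c 38 c3 bb 5e c1 ca
query mem[0x0b]=0x33, mem[0x18]=0x8c, mem[0x03]=0x6c

MEM[0x0b,0x18,0x03] = 33 8c 6c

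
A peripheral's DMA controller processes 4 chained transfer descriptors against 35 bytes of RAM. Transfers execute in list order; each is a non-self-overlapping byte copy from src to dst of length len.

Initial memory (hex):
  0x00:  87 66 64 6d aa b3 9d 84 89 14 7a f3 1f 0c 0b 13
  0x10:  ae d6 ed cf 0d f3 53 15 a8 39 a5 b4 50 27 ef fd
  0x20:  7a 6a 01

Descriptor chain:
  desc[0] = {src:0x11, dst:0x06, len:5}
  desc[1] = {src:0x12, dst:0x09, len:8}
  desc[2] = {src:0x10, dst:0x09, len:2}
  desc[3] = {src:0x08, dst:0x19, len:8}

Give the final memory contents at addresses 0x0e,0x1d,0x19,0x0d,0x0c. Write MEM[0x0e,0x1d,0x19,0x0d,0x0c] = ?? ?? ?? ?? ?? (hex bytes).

[0] 0x11->0x06 len=5 : d6 ed cf 0d f3
[1] 0x12->0x09 len=8 : ed cf 0d f3 53 15 a8 39
[2] 0x10->0x09 len=2 : 39 d6
[3] 0x08->0x19 len=8 : cf 39 d6 0d f3 53 15 a8
query mem[0x0e]=0x15, mem[0x1d]=0xf3, mem[0x19]=0xcf, mem[0x0d]=0x53, mem[0x0c]=0xf3

MEM[0x0e,0x1d,0x19,0x0d,0x0c] = 15 f3 cf 53 f3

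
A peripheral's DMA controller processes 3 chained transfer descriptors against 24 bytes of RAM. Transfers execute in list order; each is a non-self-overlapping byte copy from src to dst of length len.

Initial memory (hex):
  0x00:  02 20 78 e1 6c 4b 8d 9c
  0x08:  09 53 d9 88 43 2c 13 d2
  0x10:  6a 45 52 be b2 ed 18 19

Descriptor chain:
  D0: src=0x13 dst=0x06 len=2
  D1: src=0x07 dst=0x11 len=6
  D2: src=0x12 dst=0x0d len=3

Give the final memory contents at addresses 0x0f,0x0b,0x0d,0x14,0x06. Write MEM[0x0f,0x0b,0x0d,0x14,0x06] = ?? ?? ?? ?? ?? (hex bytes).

MEM[0x0f,0x0b,0x0d,0x14,0x06] = d9 88 09 d9 be

D0: mem[0x06..0x07] <- [be b2]
D1: mem[0x11..0x16] <- [b2 09 53 d9 88 43]
D2: mem[0x0d..0x0f] <- [09 53 d9]
query mem[0x0f]=0xd9, mem[0x0b]=0x88, mem[0x0d]=0x09, mem[0x14]=0xd9, mem[0x06]=0xbe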